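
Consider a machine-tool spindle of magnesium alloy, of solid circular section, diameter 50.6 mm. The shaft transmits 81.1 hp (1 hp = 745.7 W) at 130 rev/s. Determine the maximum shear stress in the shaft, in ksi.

0.422 ksi

ω = 2π·130 = 816.8 rad/s, so T = P/ω = 81.1×745.7 / 816.8 = 74.04 N·m.
J = πd⁴/32 = π(0.0506)⁴/32 = 6.436×10^-7 m⁴.
τ_max = T·r/J = 74.04 × 0.0253 / 6.436×10^-7 = 2.911×10^6 Pa.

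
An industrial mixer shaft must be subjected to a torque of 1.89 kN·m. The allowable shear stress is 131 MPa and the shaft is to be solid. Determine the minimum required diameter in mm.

For a solid shaft τ_max = 16T/(πd³), so d = (16T/(π τ_allow))^(1/3) = (16·1890/(π·1.31×10^8))^(1/3) = 0.04188 m.

41.9 mm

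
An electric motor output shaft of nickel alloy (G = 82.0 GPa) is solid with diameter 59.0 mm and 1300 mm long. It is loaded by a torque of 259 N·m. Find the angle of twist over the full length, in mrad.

3.45 mrad

J = πd⁴/32 = π(0.0590)⁴/32 = 1.190×10^-6 m⁴.
θ = T·L/(G·J) = 259.0 × 1.30 / (82.0×10⁹ × 1.190×10^-6) = 3.452×10^-3 rad.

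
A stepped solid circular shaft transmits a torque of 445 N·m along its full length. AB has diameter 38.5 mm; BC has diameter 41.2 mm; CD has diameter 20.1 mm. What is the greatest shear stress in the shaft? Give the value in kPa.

Under the same torque, τ_max = 16T/(πd³) is largest where d is smallest — segment CD (d = 20.1 mm).
τ_max = 16·445.0/(π·(0.0201)³) = 2.791×10^8 Pa.

279000 kPa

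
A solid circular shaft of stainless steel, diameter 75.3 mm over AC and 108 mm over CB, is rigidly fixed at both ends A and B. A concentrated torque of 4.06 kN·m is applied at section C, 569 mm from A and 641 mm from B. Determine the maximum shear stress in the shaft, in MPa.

Compatibility: T_A·a/J_AC = T_B·b/J_CB with T_A + T_B = T₀.
J_AC = 3.16×10^-6 m⁴, J_CB = 1.34×10^-5 m⁴, so T_A = T₀·(J_AC/a)/((J_AC/a)+(J_CB/b)) = 853.6 N·m, T_B = 3206 N·m.
τ in each portion: τ_AC = 1.02×10^7 Pa, τ_CB = 1.30×10^7 Pa; maximum is in CB.
τ_max = T_CB·r/J = 3206·0.0540/1.34×10^-5 = 1.296×10^7 Pa.

13.0 MPa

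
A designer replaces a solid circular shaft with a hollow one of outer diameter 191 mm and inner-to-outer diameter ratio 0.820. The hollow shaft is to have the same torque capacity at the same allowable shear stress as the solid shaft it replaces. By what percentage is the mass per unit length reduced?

51.1 %

Equal τ_max and T ⇒ the solid shaft needs d_s³ = d_o³(1−k⁴), so d_s = 191·(1−0.820⁴)^(1/3) = 156.3 mm.
Area ratio A_h/A_s = d_o²(1−k²)/d_s² = (1−k²)/(1−k⁴)^(2/3) = 0.4893.
Mass saving = 1 − 0.4893 = 51.1 %.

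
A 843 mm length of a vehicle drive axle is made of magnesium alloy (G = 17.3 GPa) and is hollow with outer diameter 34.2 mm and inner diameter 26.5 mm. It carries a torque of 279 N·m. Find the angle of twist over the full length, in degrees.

J = π(d_o⁴ − d_i⁴)/32 = π(0.0342⁴ − 0.0265⁴)/32 = 8.589×10^-8 m⁴.
θ = T·L/(G·J) = 279.0 × 0.843 / (17.3×10⁹ × 8.589×10^-8) = 0.1583 rad.

9.07°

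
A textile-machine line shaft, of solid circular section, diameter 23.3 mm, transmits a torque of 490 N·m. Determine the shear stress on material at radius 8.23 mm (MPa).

139 MPa

J = πd⁴/32 = π(0.0233)⁴/32 = 2.894×10^-8 m⁴.
Shear stress varies linearly with radius: τ = T·r/J = 490.0 × 0.00823 / 2.894×10^-8 = 1.394×10^8 Pa.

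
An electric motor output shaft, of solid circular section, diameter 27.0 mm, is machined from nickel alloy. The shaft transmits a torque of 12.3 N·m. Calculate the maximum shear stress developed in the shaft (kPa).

3180 kPa

J = πd⁴/32 = π(0.0270)⁴/32 = 5.217×10^-8 m⁴.
τ_max = T·r/J = 12.30 × 0.0135 / 5.217×10^-8 = 3.183×10^6 Pa.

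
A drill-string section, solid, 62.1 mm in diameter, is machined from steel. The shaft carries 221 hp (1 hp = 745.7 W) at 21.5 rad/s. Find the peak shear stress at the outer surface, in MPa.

ω = 21.5 rad/s, so T = P/ω = 221×745.7 / 21.50 = 7665 N·m.
J = πd⁴/32 = π(0.0621)⁴/32 = 1.460×10^-6 m⁴.
τ_max = T·r/J = 7665 × 0.0311 / 1.460×10^-6 = 1.630×10^8 Pa.

163 MPa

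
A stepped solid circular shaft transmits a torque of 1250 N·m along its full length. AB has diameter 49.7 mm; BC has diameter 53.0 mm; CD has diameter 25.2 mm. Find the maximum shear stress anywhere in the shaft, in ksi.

Under the same torque, τ_max = 16T/(πd³) is largest where d is smallest — segment CD (d = 25.2 mm).
τ_max = 16·1250/(π·(0.0252)³) = 3.978×10^8 Pa.

57.7 ksi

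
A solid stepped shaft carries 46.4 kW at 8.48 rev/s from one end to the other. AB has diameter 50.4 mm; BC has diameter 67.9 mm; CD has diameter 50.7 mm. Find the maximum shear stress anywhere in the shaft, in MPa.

ω = 2π·8.48 = 53.28 rad/s, so T = P/ω = 46.4×10³ / 53.28 = 870.8 N·m.
Under the same torque, τ_max = 16T/(πd³) is largest where d is smallest — segment AB (d = 50.4 mm).
τ_max = 16·870.8/(π·(0.0504)³) = 3.464×10^7 Pa.

34.6 MPa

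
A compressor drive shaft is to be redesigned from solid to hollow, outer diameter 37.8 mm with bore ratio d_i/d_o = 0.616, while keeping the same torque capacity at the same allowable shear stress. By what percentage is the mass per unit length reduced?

31.2 %

Equal τ_max and T ⇒ the solid shaft needs d_s³ = d_o³(1−k⁴), so d_s = 37.8·(1−0.616⁴)^(1/3) = 35.89 mm.
Area ratio A_h/A_s = d_o²(1−k²)/d_s² = (1−k²)/(1−k⁴)^(2/3) = 0.6883.
Mass saving = 1 − 0.6883 = 31.2 %.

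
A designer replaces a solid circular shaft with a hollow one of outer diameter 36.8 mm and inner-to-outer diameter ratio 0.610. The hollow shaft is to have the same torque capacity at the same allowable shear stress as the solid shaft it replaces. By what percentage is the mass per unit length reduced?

Equal τ_max and T ⇒ the solid shaft needs d_s³ = d_o³(1−k⁴), so d_s = 36.8·(1−0.610⁴)^(1/3) = 35.02 mm.
Area ratio A_h/A_s = d_o²(1−k²)/d_s² = (1−k²)/(1−k⁴)^(2/3) = 0.6935.
Mass saving = 1 − 0.6935 = 30.7 %.

30.7 %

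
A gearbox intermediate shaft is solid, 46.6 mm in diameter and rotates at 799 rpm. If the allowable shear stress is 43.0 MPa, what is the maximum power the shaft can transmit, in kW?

71.5 kW

J = πd⁴/32 = π(0.0466)⁴/32 = 4.630×10^-7 m⁴.
T_max = τ_allow·J/r = 4.30×10^7 × 4.630×10^-7 / 0.0233 = 854.4 N·m.
ω = 2π·799/60 = 83.67 rad/s, so P_max = T_max·ω = 7.149×10^4 W.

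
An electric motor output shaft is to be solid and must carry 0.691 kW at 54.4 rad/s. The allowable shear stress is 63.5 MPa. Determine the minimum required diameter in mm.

10.1 mm

ω = 54.4 rad/s, so T = P/ω = 0.691×10³ / 54.40 = 12.70 N·m.
For a solid shaft τ_max = 16T/(πd³), so d = (16T/(π τ_allow))^(1/3) = (16·12.70/(π·6.35×10^7))^(1/3) = 0.01006 m.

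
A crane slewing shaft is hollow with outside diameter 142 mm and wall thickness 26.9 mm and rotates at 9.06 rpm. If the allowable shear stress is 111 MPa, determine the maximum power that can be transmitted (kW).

50.4 kW

J = π(d_o⁴ − d_i⁴)/32 = π(0.142⁴ − 0.0882⁴)/32 = 3.398×10^-5 m⁴.
T_max = τ_allow·J/r = 1.11×10^8 × 3.398×10^-5 / 0.0710 = 53120 N·m.
ω = 2π·9.06/60 = 0.9488 rad/s, so P_max = T_max·ω = 5.039×10^4 W.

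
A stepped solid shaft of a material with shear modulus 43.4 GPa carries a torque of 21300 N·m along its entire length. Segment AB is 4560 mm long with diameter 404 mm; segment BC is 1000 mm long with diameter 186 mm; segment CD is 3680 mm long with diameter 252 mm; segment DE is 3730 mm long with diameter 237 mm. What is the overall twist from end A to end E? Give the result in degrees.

0.888°

J_AB = π(0.404)⁴/32 = 2.62×10^-3 m⁴; J_BC = π(0.186)⁴/32 = 1.18×10^-4 m⁴; J_CD = π(0.252)⁴/32 = 3.96×10^-4 m⁴; J_DE = π(0.237)⁴/32 = 3.10×10^-4 m⁴.
θ = (T/G)·Σ L_i/J_i = (21300/43.4×10⁹)·(4.56/2.62×10^-3 + 1.00/1.18×10^-4 + 3.68/3.96×10^-4 + 3.73/3.10×10^-4) = 0.01550 rad.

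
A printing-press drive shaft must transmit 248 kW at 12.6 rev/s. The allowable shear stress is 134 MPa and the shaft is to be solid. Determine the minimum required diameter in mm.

ω = 2π·12.6 = 79.17 rad/s, so T = P/ω = 248×10³ / 79.17 = 3133 N·m.
For a solid shaft τ_max = 16T/(πd³), so d = (16T/(π τ_allow))^(1/3) = (16·3133/(π·1.34×10^8))^(1/3) = 0.04920 m.

49.2 mm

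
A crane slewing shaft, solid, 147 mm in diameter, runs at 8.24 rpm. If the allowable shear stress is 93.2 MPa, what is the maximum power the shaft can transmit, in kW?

J = πd⁴/32 = π(0.147)⁴/32 = 4.584×10^-5 m⁴.
T_max = τ_allow·J/r = 9.32×10^7 × 4.584×10^-5 / 0.0735 = 58130 N·m.
ω = 2π·8.24/60 = 0.8629 rad/s, so P_max = T_max·ω = 5.016×10^4 W.

50.2 kW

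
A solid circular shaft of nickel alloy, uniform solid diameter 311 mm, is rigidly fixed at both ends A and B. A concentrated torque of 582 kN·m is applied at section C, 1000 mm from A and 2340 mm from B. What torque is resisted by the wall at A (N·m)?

With uniform GJ and both ends fixed, compatibility θ_AC = θ_CB gives T_A·a = T_B·b, together with T_A + T_B = T₀.
T_A = T₀·b/(a+b) = 582000·2340/3340 = 407700 N·m; T_B = 174300 N·m.

408000 N·m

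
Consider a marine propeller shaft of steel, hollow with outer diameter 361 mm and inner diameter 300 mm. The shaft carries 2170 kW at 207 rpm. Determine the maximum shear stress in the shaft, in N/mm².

20.7 N/mm²

ω = 2π·207/60 = 21.68 rad/s, so T = P/ω = 2170×10³ / 21.68 = 100100 N·m.
J = π(d_o⁴ − d_i⁴)/32 = π(0.361⁴ − 0.300⁴)/32 = 8.721×10^-4 m⁴.
τ_max = T·r/J = 100100 × 0.180 / 8.721×10^-4 = 2.072×10^7 Pa.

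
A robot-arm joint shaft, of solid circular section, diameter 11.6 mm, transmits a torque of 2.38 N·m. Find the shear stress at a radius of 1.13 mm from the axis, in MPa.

1.51 MPa

J = πd⁴/32 = π(0.0116)⁴/32 = 1.778×10^-9 m⁴.
Shear stress varies linearly with radius: τ = T·r/J = 2.380 × 0.00113 / 1.778×10^-9 = 1.513×10^6 Pa.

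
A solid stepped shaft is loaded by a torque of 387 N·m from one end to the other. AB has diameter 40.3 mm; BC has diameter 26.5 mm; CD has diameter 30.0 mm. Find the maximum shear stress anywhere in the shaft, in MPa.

Under the same torque, τ_max = 16T/(πd³) is largest where d is smallest — segment BC (d = 26.5 mm).
τ_max = 16·387.0/(π·(0.0265)³) = 1.059×10^8 Pa.

106 MPa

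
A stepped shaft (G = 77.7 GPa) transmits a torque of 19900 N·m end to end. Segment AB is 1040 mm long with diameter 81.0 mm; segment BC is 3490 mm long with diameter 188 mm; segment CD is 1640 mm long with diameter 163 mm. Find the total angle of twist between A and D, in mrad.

J_AB = π(0.0810)⁴/32 = 4.23×10^-6 m⁴; J_BC = π(0.188)⁴/32 = 1.23×10^-4 m⁴; J_CD = π(0.163)⁴/32 = 6.93×10^-5 m⁴.
θ = (T/G)·Σ L_i/J_i = (19900/77.7×10⁹)·(1.04/4.23×10^-6 + 3.49/1.23×10^-4 + 1.64/6.93×10^-5) = 0.07638 rad.

76.4 mrad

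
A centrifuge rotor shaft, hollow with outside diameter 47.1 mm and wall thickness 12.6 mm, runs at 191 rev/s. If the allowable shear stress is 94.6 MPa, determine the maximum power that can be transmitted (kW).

2220 kW

J = π(d_o⁴ − d_i⁴)/32 = π(0.0471⁴ − 0.0219⁴)/32 = 4.606×10^-7 m⁴.
T_max = τ_allow·J/r = 9.46×10^7 × 4.606×10^-7 / 0.0236 = 1850 N·m.
ω = 2π·191 = 1200 rad/s, so P_max = T_max·ω = 2.220×10^6 W.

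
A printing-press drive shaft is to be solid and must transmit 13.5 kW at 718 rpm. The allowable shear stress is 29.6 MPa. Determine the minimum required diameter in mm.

ω = 2π·718/60 = 75.19 rad/s, so T = P/ω = 13.5×10³ / 75.19 = 179.5 N·m.
For a solid shaft τ_max = 16T/(πd³), so d = (16T/(π τ_allow))^(1/3) = (16·179.5/(π·2.96×10^7))^(1/3) = 0.03138 m.

31.4 mm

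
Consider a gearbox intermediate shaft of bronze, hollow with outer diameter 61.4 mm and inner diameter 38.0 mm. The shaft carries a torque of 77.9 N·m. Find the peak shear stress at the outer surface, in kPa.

J = π(d_o⁴ − d_i⁴)/32 = π(0.0614⁴ − 0.0380⁴)/32 = 1.191×10^-6 m⁴.
τ_max = T·r/J = 77.90 × 0.0307 / 1.191×10^-6 = 2.009×10^6 Pa.

2010 kPa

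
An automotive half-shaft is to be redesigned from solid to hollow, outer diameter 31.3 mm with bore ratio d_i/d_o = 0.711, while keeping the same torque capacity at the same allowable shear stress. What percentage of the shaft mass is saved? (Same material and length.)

Equal τ_max and T ⇒ the solid shaft needs d_s³ = d_o³(1−k⁴), so d_s = 31.3·(1−0.711⁴)^(1/3) = 28.37 mm.
Area ratio A_h/A_s = d_o²(1−k²)/d_s² = (1−k²)/(1−k⁴)^(2/3) = 0.6020.
Mass saving = 1 − 0.6020 = 39.8 %.

39.8 %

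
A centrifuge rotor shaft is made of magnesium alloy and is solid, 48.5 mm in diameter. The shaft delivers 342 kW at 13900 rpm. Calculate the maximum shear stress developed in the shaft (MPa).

ω = 2π·13900/60 = 1456 rad/s, so T = P/ω = 342×10³ / 1456 = 235.0 N·m.
J = πd⁴/32 = π(0.0485)⁴/32 = 5.432×10^-7 m⁴.
τ_max = T·r/J = 235.0 × 0.0243 / 5.432×10^-7 = 1.049×10^7 Pa.

10.5 MPa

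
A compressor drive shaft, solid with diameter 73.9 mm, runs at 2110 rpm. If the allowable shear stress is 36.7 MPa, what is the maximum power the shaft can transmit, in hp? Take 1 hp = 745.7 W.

J = πd⁴/32 = π(0.0739)⁴/32 = 2.928×10^-6 m⁴.
T_max = τ_allow·J/r = 3.67×10^7 × 2.928×10^-6 / 0.0370 = 2908 N·m.
ω = 2π·2110/60 = 221.0 rad/s, so P_max = T_max·ω = 6.426×10^5 W.

862 hp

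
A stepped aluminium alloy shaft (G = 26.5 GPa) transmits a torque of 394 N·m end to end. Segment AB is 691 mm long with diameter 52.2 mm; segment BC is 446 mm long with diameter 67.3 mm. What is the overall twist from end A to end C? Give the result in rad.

0.0174 rad

J_AB = π(0.0522)⁴/32 = 7.29×10^-7 m⁴; J_BC = π(0.0673)⁴/32 = 2.01×10^-6 m⁴.
θ = (T/G)·Σ L_i/J_i = (394.0/26.5×10⁹)·(0.691/7.29×10^-7 + 0.446/2.01×10^-6) = 0.01739 rad.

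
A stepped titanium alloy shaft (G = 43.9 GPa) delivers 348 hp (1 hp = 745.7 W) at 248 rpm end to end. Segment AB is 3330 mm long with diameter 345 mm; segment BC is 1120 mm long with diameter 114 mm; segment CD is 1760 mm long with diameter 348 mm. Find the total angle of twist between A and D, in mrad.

ω = 2π·248/60 = 25.97 rad/s, so T = P/ω = 348×745.7 / 25.97 = 9992 N·m.
J_AB = π(0.345)⁴/32 = 1.39×10^-3 m⁴; J_BC = π(0.114)⁴/32 = 1.66×10^-5 m⁴; J_CD = π(0.348)⁴/32 = 1.44×10^-3 m⁴.
θ = (T/G)·Σ L_i/J_i = (9992/43.9×10⁹)·(3.33/1.39×10^-3 + 1.12/1.66×10^-5 + 1.76/1.44×10^-3) = 0.01620 rad.

16.2 mrad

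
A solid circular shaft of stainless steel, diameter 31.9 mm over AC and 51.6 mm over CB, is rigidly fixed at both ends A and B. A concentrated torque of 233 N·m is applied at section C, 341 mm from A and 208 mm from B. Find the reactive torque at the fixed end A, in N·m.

Compatibility: T_A·a/J_AC = T_B·b/J_CB with T_A + T_B = T₀.
J_AC = 1.02×10^-7 m⁴, J_CB = 6.96×10^-7 m⁴, so T_A = T₀·(J_AC/a)/((J_AC/a)+(J_CB/b)) = 19.06 N·m, T_B = 213.9 N·m.

19.1 N·m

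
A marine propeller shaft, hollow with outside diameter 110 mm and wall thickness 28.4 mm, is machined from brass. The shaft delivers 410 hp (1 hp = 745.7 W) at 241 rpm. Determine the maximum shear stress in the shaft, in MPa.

ω = 2π·241/60 = 25.24 rad/s, so T = P/ω = 410×745.7 / 25.24 = 12110 N·m.
J = π(d_o⁴ − d_i⁴)/32 = π(0.110⁴ − 0.0532⁴)/32 = 1.359×10^-5 m⁴.
τ_max = T·r/J = 12110 × 0.0550 / 1.359×10^-5 = 4.904×10^7 Pa.

49.0 MPa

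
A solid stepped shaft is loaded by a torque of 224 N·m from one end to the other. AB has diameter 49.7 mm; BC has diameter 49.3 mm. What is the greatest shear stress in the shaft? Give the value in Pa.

9.52e6 Pa

Under the same torque, τ_max = 16T/(πd³) is largest where d is smallest — segment BC (d = 49.3 mm).
τ_max = 16·224.0/(π·(0.0493)³) = 9.521×10^6 Pa.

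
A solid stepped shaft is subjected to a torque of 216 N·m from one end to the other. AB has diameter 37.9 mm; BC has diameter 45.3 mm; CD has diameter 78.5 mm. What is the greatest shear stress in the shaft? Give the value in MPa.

Under the same torque, τ_max = 16T/(πd³) is largest where d is smallest — segment AB (d = 37.9 mm).
τ_max = 16·216.0/(π·(0.0379)³) = 2.021×10^7 Pa.

20.2 MPa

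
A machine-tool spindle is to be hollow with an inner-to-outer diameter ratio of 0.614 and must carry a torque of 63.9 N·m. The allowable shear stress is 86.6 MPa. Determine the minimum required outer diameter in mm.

16.4 mm

For a hollow shaft with d_i/d_o = 0.614: τ_max = 16T/(π d_o³ (1−k⁴)), so d_o = [16T/(π τ_allow (1−k⁴))]^(1/3) = [16·63.90/(π·8.66×10^7·0.8579)]^(1/3) = 0.01636 m.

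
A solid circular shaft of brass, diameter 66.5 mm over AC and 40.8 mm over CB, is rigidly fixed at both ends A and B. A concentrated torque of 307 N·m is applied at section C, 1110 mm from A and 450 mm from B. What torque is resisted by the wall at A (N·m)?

Compatibility: T_A·a/J_AC = T_B·b/J_CB with T_A + T_B = T₀.
J_AC = 1.92×10^-6 m⁴, J_CB = 2.72×10^-7 m⁴, so T_A = T₀·(J_AC/a)/((J_AC/a)+(J_CB/b)) = 227.5 N·m, T_B = 79.51 N·m.

227 N·m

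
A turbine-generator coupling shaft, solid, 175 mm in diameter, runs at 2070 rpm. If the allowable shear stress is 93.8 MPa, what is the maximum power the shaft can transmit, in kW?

J = πd⁴/32 = π(0.175)⁴/32 = 9.208×10^-5 m⁴.
T_max = τ_allow·J/r = 9.38×10^7 × 9.208×10^-5 / 0.0875 = 98710 N·m.
ω = 2π·2070/60 = 216.8 rad/s, so P_max = T_max·ω = 2.140×10^7 W.

21400 kW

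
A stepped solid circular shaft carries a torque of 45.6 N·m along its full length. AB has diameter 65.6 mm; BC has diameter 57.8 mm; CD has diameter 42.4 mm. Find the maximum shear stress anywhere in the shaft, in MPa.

3.05 MPa

Under the same torque, τ_max = 16T/(πd³) is largest where d is smallest — segment CD (d = 42.4 mm).
τ_max = 16·45.60/(π·(0.0424)³) = 3.047×10^6 Pa.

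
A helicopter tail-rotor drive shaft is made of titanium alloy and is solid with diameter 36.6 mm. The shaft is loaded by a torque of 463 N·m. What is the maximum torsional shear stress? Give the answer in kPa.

48100 kPa

J = πd⁴/32 = π(0.0366)⁴/32 = 1.762×10^-7 m⁴.
τ_max = T·r/J = 463.0 × 0.0183 / 1.762×10^-7 = 4.810×10^7 Pa.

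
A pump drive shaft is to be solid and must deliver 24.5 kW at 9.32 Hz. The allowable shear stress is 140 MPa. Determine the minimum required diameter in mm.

24.8 mm

ω = 2π·9.32 = 58.56 rad/s, so T = P/ω = 24.5×10³ / 58.56 = 418.4 N·m.
For a solid shaft τ_max = 16T/(πd³), so d = (16T/(π τ_allow))^(1/3) = (16·418.4/(π·1.40×10^8))^(1/3) = 0.02478 m.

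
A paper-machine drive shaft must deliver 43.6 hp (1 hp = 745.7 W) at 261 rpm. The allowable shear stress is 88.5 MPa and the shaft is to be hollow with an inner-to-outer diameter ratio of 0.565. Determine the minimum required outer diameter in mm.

ω = 2π·261/60 = 27.33 rad/s, so T = P/ω = 43.6×745.7 / 27.33 = 1190 N·m.
For a hollow shaft with d_i/d_o = 0.565: τ_max = 16T/(π d_o³ (1−k⁴)), so d_o = [16T/(π τ_allow (1−k⁴))]^(1/3) = [16·1190/(π·8.85×10^7·0.8981)]^(1/3) = 0.04240 m.

42.4 mm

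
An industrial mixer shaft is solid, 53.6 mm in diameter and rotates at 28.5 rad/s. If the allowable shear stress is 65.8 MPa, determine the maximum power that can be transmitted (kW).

J = πd⁴/32 = π(0.0536)⁴/32 = 8.103×10^-7 m⁴.
T_max = τ_allow·J/r = 6.58×10^7 × 8.103×10^-7 / 0.0268 = 1990 N·m.
ω = 28.5 rad/s, so P_max = T_max·ω = 5.670×10^4 W.

56.7 kW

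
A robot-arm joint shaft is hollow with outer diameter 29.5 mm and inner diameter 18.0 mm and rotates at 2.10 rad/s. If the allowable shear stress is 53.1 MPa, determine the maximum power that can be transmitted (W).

J = π(d_o⁴ − d_i⁴)/32 = π(0.0295⁴ − 0.0180⁴)/32 = 6.405×10^-8 m⁴.
T_max = τ_allow·J/r = 5.31×10^7 × 6.405×10^-8 / 0.0147 = 230.6 N·m.
ω = 2.10 rad/s, so P_max = T_max·ω = 484.2 W.

484 W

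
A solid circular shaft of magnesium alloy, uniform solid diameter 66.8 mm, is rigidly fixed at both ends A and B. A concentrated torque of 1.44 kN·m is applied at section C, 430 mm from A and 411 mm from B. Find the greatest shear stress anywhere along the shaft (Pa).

With uniform GJ and both ends fixed, compatibility θ_AC = θ_CB gives T_A·a = T_B·b, together with T_A + T_B = T₀.
T_A = T₀·b/(a+b) = 1440·411/841.0 = 703.7 N·m; T_B = 736.3 N·m.
τ in each portion: τ_AC = 1.20×10^7 Pa, τ_CB = 1.26×10^7 Pa; maximum is in CB.
τ_max = T_CB·r/J = 736.3·0.0334/1.95×10^-6 = 1.258×10^7 Pa.

1.26e7 Pa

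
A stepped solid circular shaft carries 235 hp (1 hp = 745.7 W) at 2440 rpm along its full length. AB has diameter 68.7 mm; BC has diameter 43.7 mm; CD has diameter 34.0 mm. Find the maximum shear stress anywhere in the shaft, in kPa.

ω = 2π·2440/60 = 255.5 rad/s, so T = P/ω = 235×745.7 / 255.5 = 685.8 N·m.
Under the same torque, τ_max = 16T/(πd³) is largest where d is smallest — segment CD (d = 34.0 mm).
τ_max = 16·685.8/(π·(0.0340)³) = 8.887×10^7 Pa.

88900 kPa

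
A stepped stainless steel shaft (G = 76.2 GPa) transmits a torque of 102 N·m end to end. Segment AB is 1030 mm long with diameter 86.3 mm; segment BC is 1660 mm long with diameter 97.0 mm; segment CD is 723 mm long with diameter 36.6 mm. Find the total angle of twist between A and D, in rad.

0.00600 rad

J_AB = π(0.0863)⁴/32 = 5.45×10^-6 m⁴; J_BC = π(0.0970)⁴/32 = 8.69×10^-6 m⁴; J_CD = π(0.0366)⁴/32 = 1.76×10^-7 m⁴.
θ = (T/G)·Σ L_i/J_i = (102.0/76.2×10⁹)·(1.03/5.45×10^-6 + 1.66/8.69×10^-6 + 0.723/1.76×10^-7) = 6.002×10^-3 rad.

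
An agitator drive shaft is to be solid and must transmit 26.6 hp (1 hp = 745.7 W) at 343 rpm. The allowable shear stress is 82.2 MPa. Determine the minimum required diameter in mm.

ω = 2π·343/60 = 35.92 rad/s, so T = P/ω = 26.6×745.7 / 35.92 = 552.2 N·m.
For a solid shaft τ_max = 16T/(πd³), so d = (16T/(π τ_allow))^(1/3) = (16·552.2/(π·8.22×10^7))^(1/3) = 0.03246 m.

32.5 mm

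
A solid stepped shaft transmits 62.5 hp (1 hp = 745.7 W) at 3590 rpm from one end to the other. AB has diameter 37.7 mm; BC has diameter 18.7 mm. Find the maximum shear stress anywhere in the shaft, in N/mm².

ω = 2π·3590/60 = 375.9 rad/s, so T = P/ω = 62.5×745.7 / 375.9 = 124.0 N·m.
Under the same torque, τ_max = 16T/(πd³) is largest where d is smallest — segment BC (d = 18.7 mm).
τ_max = 16·124.0/(π·(0.0187)³) = 9.655×10^7 Pa.

96.6 N/mm²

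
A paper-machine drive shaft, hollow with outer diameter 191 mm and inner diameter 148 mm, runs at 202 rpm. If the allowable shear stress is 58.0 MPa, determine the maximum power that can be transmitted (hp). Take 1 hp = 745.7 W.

J = π(d_o⁴ − d_i⁴)/32 = π(0.191⁴ − 0.148⁴)/32 = 8.355×10^-5 m⁴.
T_max = τ_allow·J/r = 5.80×10^7 × 8.355×10^-5 / 0.0955 = 50750 N·m.
ω = 2π·202/60 = 21.15 rad/s, so P_max = T_max·ω = 1.073×10^6 W.

1440 hp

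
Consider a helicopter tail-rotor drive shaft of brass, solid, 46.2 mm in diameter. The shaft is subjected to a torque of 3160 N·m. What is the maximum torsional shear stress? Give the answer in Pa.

J = πd⁴/32 = π(0.0462)⁴/32 = 4.473×10^-7 m⁴.
τ_max = T·r/J = 3160 × 0.0231 / 4.473×10^-7 = 1.632×10^8 Pa.

1.63e8 Pa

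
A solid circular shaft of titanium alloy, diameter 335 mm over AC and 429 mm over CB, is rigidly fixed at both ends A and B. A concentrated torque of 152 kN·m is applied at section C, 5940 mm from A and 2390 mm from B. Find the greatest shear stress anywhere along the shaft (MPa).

8.53 MPa

Compatibility: T_A·a/J_AC = T_B·b/J_CB with T_A + T_B = T₀.
J_AC = 1.24×10^-3 m⁴, J_CB = 3.33×10^-3 m⁴, so T_A = T₀·(J_AC/a)/((J_AC/a)+(J_CB/b)) = 19780 N·m, T_B = 132200 N·m.
τ in each portion: τ_AC = 2.68×10^6 Pa, τ_CB = 8.53×10^6 Pa; maximum is in CB.
τ_max = T_CB·r/J = 132200·0.214/3.33×10^-3 = 8.529×10^6 Pa.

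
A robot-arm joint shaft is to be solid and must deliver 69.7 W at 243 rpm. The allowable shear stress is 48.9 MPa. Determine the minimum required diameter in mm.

6.58 mm

ω = 2π·243/60 = 25.45 rad/s, so T = P/ω = 69.7 / 25.45 = 2.739 N·m.
For a solid shaft τ_max = 16T/(πd³), so d = (16T/(π τ_allow))^(1/3) = (16·2.739/(π·4.89×10^7))^(1/3) = 0.006583 m.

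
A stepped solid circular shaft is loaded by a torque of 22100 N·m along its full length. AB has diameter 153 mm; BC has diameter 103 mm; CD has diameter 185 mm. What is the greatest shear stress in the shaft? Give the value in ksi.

Under the same torque, τ_max = 16T/(πd³) is largest where d is smallest — segment BC (d = 103 mm).
τ_max = 16·22100/(π·(0.103)³) = 1.030×10^8 Pa.

14.9 ksi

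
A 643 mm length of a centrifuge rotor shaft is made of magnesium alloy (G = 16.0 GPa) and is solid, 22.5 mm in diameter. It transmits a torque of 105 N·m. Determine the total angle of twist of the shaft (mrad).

168 mrad

J = πd⁴/32 = π(0.0225)⁴/32 = 2.516×10^-8 m⁴.
θ = T·L/(G·J) = 105.0 × 0.643 / (16.0×10⁹ × 2.516×10^-8) = 0.1677 rad.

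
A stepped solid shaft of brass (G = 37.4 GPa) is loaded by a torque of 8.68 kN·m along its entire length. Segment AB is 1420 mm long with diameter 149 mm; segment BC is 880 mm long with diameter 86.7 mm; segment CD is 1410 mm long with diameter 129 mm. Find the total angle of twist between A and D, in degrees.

J_AB = π(0.149)⁴/32 = 4.84×10^-5 m⁴; J_BC = π(0.0867)⁴/32 = 5.55×10^-6 m⁴; J_CD = π(0.129)⁴/32 = 2.72×10^-5 m⁴.
θ = (T/G)·Σ L_i/J_i = (8680/37.4×10⁹)·(1.42/4.84×10^-5 + 0.880/5.55×10^-6 + 1.41/2.72×10^-5) = 0.05566 rad.

3.19°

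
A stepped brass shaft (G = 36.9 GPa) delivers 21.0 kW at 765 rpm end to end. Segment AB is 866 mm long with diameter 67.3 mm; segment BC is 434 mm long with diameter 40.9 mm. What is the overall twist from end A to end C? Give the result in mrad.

14.3 mrad

ω = 2π·765/60 = 80.11 rad/s, so T = P/ω = 21.0×10³ / 80.11 = 262.1 N·m.
J_AB = π(0.0673)⁴/32 = 2.01×10^-6 m⁴; J_BC = π(0.0409)⁴/32 = 2.75×10^-7 m⁴.
θ = (T/G)·Σ L_i/J_i = (262.1/36.9×10⁹)·(0.866/2.01×10^-6 + 0.434/2.75×10^-7) = 0.01428 rad.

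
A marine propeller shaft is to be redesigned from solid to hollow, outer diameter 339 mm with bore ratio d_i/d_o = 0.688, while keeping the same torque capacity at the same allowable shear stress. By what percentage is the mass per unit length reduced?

Equal τ_max and T ⇒ the solid shaft needs d_s³ = d_o³(1−k⁴), so d_s = 339·(1−0.688⁴)^(1/3) = 311.5 mm.
Area ratio A_h/A_s = d_o²(1−k²)/d_s² = (1−k²)/(1−k⁴)^(2/3) = 0.6237.
Mass saving = 1 − 0.6237 = 37.6 %.

37.6 %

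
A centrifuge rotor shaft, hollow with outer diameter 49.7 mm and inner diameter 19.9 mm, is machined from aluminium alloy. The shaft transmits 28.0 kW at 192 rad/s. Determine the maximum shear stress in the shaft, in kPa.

ω = 192 rad/s, so T = P/ω = 28.0×10³ / 192.0 = 145.8 N·m.
J = π(d_o⁴ − d_i⁴)/32 = π(0.0497⁴ − 0.0199⁴)/32 = 5.836×10^-7 m⁴.
τ_max = T·r/J = 145.8 × 0.0249 / 5.836×10^-7 = 6.210×10^6 Pa.

6210 kPa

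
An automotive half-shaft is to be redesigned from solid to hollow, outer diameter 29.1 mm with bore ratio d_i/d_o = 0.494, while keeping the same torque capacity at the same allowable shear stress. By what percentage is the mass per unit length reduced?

21.2 %

Equal τ_max and T ⇒ the solid shaft needs d_s³ = d_o³(1−k⁴), so d_s = 29.1·(1−0.494⁴)^(1/3) = 28.51 mm.
Area ratio A_h/A_s = d_o²(1−k²)/d_s² = (1−k²)/(1−k⁴)^(2/3) = 0.7876.
Mass saving = 1 − 0.7876 = 21.2 %.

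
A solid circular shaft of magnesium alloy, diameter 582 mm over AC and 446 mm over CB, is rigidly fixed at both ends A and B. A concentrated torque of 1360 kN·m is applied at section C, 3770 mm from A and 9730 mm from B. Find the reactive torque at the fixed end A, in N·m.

Compatibility: T_A·a/J_AC = T_B·b/J_CB with T_A + T_B = T₀.
J_AC = 0.0113 m⁴, J_CB = 3.88×10^-3 m⁴, so T_A = T₀·(J_AC/a)/((J_AC/a)+(J_CB/b)) = 1.200e6 N·m, T_B = 160300 N·m.

1.20e6 N·m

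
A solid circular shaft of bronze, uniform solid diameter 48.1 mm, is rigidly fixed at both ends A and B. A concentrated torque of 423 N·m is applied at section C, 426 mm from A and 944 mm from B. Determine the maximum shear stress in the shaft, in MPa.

With uniform GJ and both ends fixed, compatibility θ_AC = θ_CB gives T_A·a = T_B·b, together with T_A + T_B = T₀.
T_A = T₀·b/(a+b) = 423.0·944/1370 = 291.5 N·m; T_B = 131.5 N·m.
τ in each portion: τ_AC = 1.33×10^7 Pa, τ_CB = 6.02×10^6 Pa; maximum is in AC.
τ_max = T_AC·r/J = 291.5·0.0241/5.26×10^-7 = 1.334×10^7 Pa.

13.3 MPa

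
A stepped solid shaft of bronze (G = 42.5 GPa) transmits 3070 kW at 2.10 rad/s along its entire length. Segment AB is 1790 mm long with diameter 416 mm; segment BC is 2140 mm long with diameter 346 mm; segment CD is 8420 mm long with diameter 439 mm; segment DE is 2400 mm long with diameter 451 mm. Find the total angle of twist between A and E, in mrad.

173 mrad

ω = 2.10 rad/s, so T = P/ω = 3070×10³ / 2.100 = 1.462e6 N·m.
J_AB = π(0.416)⁴/32 = 2.94×10^-3 m⁴; J_BC = π(0.346)⁴/32 = 1.41×10^-3 m⁴; J_CD = π(0.439)⁴/32 = 3.65×10^-3 m⁴; J_DE = π(0.451)⁴/32 = 4.06×10^-3 m⁴.
θ = (T/G)·Σ L_i/J_i = (1.462e6/42.5×10⁹)·(1.79/2.94×10^-3 + 2.14/1.41×10^-3 + 8.42/3.65×10^-3 + 2.40/4.06×10^-3) = 0.1730 rad.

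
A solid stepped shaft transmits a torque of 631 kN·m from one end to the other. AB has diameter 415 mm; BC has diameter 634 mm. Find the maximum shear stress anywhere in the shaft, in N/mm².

45.0 N/mm²

Under the same torque, τ_max = 16T/(πd³) is largest where d is smallest — segment AB (d = 415 mm).
τ_max = 16·631000/(π·(0.415)³) = 4.496×10^7 Pa.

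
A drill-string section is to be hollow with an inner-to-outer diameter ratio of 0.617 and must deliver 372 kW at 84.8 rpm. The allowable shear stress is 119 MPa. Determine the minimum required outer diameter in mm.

128 mm

ω = 2π·84.8/60 = 8.880 rad/s, so T = P/ω = 372×10³ / 8.880 = 41890 N·m.
For a hollow shaft with d_i/d_o = 0.617: τ_max = 16T/(π d_o³ (1−k⁴)), so d_o = [16T/(π τ_allow (1−k⁴))]^(1/3) = [16·41890/(π·1.19×10^8·0.8551)]^(1/3) = 0.1280 m.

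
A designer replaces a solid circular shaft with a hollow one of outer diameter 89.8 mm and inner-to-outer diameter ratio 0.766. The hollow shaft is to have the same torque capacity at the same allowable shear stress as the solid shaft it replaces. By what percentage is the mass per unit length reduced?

45.2 %

Equal τ_max and T ⇒ the solid shaft needs d_s³ = d_o³(1−k⁴), so d_s = 89.8·(1−0.766⁴)^(1/3) = 78.02 mm.
Area ratio A_h/A_s = d_o²(1−k²)/d_s² = (1−k²)/(1−k⁴)^(2/3) = 0.5475.
Mass saving = 1 − 0.5475 = 45.2 %.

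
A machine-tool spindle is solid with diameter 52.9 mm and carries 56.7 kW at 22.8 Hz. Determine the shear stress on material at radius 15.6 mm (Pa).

8.03e6 Pa

ω = 2π·22.8 = 143.3 rad/s, so T = P/ω = 56.7×10³ / 143.3 = 395.8 N·m.
J = πd⁴/32 = π(0.0529)⁴/32 = 7.688×10^-7 m⁴.
Shear stress varies linearly with radius: τ = T·r/J = 395.8 × 0.0156 / 7.688×10^-7 = 8.031×10^6 Pa.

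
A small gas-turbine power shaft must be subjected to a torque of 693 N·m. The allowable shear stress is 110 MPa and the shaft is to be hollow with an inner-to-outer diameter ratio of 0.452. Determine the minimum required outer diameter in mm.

32.2 mm

For a hollow shaft with d_i/d_o = 0.452: τ_max = 16T/(π d_o³ (1−k⁴)), so d_o = [16T/(π τ_allow (1−k⁴))]^(1/3) = [16·693.0/(π·1.10×10^8·0.9583)]^(1/3) = 0.03223 m.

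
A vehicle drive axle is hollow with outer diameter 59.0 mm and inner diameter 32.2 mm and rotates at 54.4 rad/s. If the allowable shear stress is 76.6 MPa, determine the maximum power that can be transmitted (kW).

153 kW

J = π(d_o⁴ − d_i⁴)/32 = π(0.0590⁴ − 0.0322⁴)/32 = 1.084×10^-6 m⁴.
T_max = τ_allow·J/r = 7.66×10^7 × 1.084×10^-6 / 0.0295 = 2815 N·m.
ω = 54.4 rad/s, so P_max = T_max·ω = 1.531×10^5 W.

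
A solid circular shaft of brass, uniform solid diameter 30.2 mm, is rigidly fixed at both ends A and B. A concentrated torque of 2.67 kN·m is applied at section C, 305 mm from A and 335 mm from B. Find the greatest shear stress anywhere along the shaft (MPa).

With uniform GJ and both ends fixed, compatibility θ_AC = θ_CB gives T_A·a = T_B·b, together with T_A + T_B = T₀.
T_A = T₀·b/(a+b) = 2670·335/640.0 = 1398 N·m; T_B = 1272 N·m.
τ in each portion: τ_AC = 2.58×10^8 Pa, τ_CB = 2.35×10^8 Pa; maximum is in AC.
τ_max = T_AC·r/J = 1398·0.0151/8.17×10^-8 = 2.584×10^8 Pa.

258 MPa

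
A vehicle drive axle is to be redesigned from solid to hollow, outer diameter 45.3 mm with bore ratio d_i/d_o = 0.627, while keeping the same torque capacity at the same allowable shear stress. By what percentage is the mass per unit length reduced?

Equal τ_max and T ⇒ the solid shaft needs d_s³ = d_o³(1−k⁴), so d_s = 45.3·(1−0.627⁴)^(1/3) = 42.83 mm.
Area ratio A_h/A_s = d_o²(1−k²)/d_s² = (1−k²)/(1−k⁴)^(2/3) = 0.6787.
Mass saving = 1 − 0.6787 = 32.1 %.

32.1 %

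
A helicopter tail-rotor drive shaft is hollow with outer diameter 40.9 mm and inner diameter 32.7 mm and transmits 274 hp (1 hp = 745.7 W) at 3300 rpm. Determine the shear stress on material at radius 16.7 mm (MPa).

ω = 2π·3300/60 = 345.6 rad/s, so T = P/ω = 274×745.7 / 345.6 = 591.3 N·m.
J = π(d_o⁴ − d_i⁴)/32 = π(0.0409⁴ − 0.0327⁴)/32 = 1.625×10^-7 m⁴.
Shear stress varies linearly with radius: τ = T·r/J = 591.3 × 0.0167 / 1.625×10^-7 = 6.077×10^7 Pa.

60.8 MPa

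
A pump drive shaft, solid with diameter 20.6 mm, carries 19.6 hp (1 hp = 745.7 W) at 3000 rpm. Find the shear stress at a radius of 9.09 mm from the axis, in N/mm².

ω = 2π·3000/60 = 314.2 rad/s, so T = P/ω = 19.6×745.7 / 314.2 = 46.52 N·m.
J = πd⁴/32 = π(0.0206)⁴/32 = 1.768×10^-8 m⁴.
Shear stress varies linearly with radius: τ = T·r/J = 46.52 × 0.00909 / 1.768×10^-8 = 2.392×10^7 Pa.

23.9 N/mm²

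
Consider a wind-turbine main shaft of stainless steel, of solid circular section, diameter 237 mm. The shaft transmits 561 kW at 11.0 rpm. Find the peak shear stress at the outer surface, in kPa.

ω = 2π·11.0/60 = 1.152 rad/s, so T = P/ω = 561×10³ / 1.152 = 487000 N·m.
J = πd⁴/32 = π(0.237)⁴/32 = 3.097×10^-4 m⁴.
τ_max = T·r/J = 487000 × 0.118 / 3.097×10^-4 = 1.863×10^8 Pa.

186000 kPa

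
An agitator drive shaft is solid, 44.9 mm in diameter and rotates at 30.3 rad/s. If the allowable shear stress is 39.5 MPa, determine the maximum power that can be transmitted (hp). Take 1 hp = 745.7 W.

J = πd⁴/32 = π(0.0449)⁴/32 = 3.990×10^-7 m⁴.
T_max = τ_allow·J/r = 3.95×10^7 × 3.990×10^-7 / 0.0224 = 702.0 N·m.
ω = 30.3 rad/s, so P_max = T_max·ω = 2.127×10^4 W.

28.5 hp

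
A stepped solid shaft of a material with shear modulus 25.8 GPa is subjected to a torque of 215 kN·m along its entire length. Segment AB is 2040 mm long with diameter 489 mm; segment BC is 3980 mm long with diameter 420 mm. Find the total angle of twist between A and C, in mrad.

13.9 mrad

J_AB = π(0.489)⁴/32 = 5.61×10^-3 m⁴; J_BC = π(0.420)⁴/32 = 3.05×10^-3 m⁴.
θ = (T/G)·Σ L_i/J_i = (215000/25.8×10⁹)·(2.04/5.61×10^-3 + 3.98/3.05×10^-3) = 0.01389 rad.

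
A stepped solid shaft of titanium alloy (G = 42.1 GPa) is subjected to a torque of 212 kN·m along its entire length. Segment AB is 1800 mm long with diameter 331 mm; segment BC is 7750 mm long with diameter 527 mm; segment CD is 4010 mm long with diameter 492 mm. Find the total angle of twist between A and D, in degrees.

0.937°

J_AB = π(0.331)⁴/32 = 1.18×10^-3 m⁴; J_BC = π(0.527)⁴/32 = 7.57×10^-3 m⁴; J_CD = π(0.492)⁴/32 = 5.75×10^-3 m⁴.
θ = (T/G)·Σ L_i/J_i = (212000/42.1×10⁹)·(1.80/1.18×10^-3 + 7.75/7.57×10^-3 + 4.01/5.75×10^-3) = 0.01636 rad.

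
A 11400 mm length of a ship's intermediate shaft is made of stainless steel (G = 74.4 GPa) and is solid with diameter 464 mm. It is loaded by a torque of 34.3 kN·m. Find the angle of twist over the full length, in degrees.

J = πd⁴/32 = π(0.464)⁴/32 = 4.551×10^-3 m⁴.
θ = T·L/(G·J) = 34300 × 11.4 / (74.4×10⁹ × 4.551×10^-3) = 1.155×10^-3 rad.

0.0662°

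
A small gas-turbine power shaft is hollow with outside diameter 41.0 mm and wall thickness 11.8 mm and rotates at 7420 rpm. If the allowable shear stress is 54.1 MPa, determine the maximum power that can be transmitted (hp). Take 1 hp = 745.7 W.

738 hp

J = π(d_o⁴ − d_i⁴)/32 = π(0.0410⁴ − 0.0174⁴)/32 = 2.684×10^-7 m⁴.
T_max = τ_allow·J/r = 5.41×10^7 × 2.684×10^-7 / 0.0205 = 708.4 N·m.
ω = 2π·7420/60 = 777.0 rad/s, so P_max = T_max·ω = 5.504×10^5 W.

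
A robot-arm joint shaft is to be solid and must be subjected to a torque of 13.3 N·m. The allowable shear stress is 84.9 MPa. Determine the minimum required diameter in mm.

For a solid shaft τ_max = 16T/(πd³), so d = (16T/(π τ_allow))^(1/3) = (16·13.30/(π·8.49×10^7))^(1/3) = 0.009275 m.

9.27 mm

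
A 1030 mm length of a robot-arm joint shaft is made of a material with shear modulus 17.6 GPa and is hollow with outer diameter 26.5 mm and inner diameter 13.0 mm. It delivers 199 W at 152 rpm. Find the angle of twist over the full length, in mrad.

ω = 2π·152/60 = 15.92 rad/s, so T = P/ω = 199 / 15.92 = 12.50 N·m.
J = π(d_o⁴ − d_i⁴)/32 = π(0.0265⁴ − 0.0130⁴)/32 = 4.561×10^-8 m⁴.
θ = T·L/(G·J) = 12.50 × 1.03 / (17.6×10⁹ × 4.561×10^-8) = 0.01604 rad.

16.0 mrad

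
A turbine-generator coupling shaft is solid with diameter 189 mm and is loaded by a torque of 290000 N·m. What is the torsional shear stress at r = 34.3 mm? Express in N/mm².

79.4 N/mm²

J = πd⁴/32 = π(0.189)⁴/32 = 1.253×10^-4 m⁴.
Shear stress varies linearly with radius: τ = T·r/J = 290000 × 0.0343 / 1.253×10^-4 = 7.940×10^7 Pa.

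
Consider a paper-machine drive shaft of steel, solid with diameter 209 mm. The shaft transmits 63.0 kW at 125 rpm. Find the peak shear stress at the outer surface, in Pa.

2.68e6 Pa

ω = 2π·125/60 = 13.09 rad/s, so T = P/ω = 63.0×10³ / 13.09 = 4813 N·m.
J = πd⁴/32 = π(0.209)⁴/32 = 1.873×10^-4 m⁴.
τ_max = T·r/J = 4813 × 0.104 / 1.873×10^-4 = 2.685×10^6 Pa.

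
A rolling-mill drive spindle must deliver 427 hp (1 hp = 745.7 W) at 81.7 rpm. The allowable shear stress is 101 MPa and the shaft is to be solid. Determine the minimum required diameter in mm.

123 mm

ω = 2π·81.7/60 = 8.556 rad/s, so T = P/ω = 427×745.7 / 8.556 = 37220 N·m.
For a solid shaft τ_max = 16T/(πd³), so d = (16T/(π τ_allow))^(1/3) = (16·37220/(π·1.01×10^8))^(1/3) = 0.1233 m.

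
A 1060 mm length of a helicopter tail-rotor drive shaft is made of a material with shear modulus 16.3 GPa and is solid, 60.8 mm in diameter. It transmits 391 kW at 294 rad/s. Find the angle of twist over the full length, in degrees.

3.69°

ω = 294 rad/s, so T = P/ω = 391×10³ / 294.0 = 1330 N·m.
J = πd⁴/32 = π(0.0608)⁴/32 = 1.342×10^-6 m⁴.
θ = T·L/(G·J) = 1330 × 1.06 / (16.3×10⁹ × 1.342×10^-6) = 0.06447 rad.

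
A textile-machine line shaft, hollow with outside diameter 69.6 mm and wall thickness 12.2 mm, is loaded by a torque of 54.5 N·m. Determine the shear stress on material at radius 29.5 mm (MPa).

J = π(d_o⁴ − d_i⁴)/32 = π(0.0696⁴ − 0.0452⁴)/32 = 1.894×10^-6 m⁴.
Shear stress varies linearly with radius: τ = T·r/J = 54.50 × 0.0295 / 1.894×10^-6 = 8.489×10^5 Pa.

0.849 MPa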